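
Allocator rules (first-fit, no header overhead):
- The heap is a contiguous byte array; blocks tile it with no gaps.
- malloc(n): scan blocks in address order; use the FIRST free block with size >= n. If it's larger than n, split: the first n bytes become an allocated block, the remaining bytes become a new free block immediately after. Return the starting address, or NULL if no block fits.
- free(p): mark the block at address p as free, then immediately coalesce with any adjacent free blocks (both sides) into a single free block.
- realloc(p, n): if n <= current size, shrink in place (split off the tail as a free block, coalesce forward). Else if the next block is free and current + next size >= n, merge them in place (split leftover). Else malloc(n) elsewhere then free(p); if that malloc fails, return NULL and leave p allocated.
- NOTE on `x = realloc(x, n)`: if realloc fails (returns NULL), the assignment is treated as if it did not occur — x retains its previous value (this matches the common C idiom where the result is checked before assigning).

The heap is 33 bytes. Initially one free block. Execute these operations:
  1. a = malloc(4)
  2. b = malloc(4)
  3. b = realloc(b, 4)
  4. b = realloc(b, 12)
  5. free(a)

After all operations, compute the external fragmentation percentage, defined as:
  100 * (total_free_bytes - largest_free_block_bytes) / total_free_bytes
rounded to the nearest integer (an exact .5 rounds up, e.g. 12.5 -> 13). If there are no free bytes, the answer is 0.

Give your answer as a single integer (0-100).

Op 1: a = malloc(4) -> a = 0; heap: [0-3 ALLOC][4-32 FREE]
Op 2: b = malloc(4) -> b = 4; heap: [0-3 ALLOC][4-7 ALLOC][8-32 FREE]
Op 3: b = realloc(b, 4) -> b = 4; heap: [0-3 ALLOC][4-7 ALLOC][8-32 FREE]
Op 4: b = realloc(b, 12) -> b = 4; heap: [0-3 ALLOC][4-15 ALLOC][16-32 FREE]
Op 5: free(a) -> (freed a); heap: [0-3 FREE][4-15 ALLOC][16-32 FREE]
Free blocks: [4 17] total_free=21 largest=17 -> 100*(21-17)/21 = 400/21 ≈ 19.048 -> rounds to 19

Answer: 19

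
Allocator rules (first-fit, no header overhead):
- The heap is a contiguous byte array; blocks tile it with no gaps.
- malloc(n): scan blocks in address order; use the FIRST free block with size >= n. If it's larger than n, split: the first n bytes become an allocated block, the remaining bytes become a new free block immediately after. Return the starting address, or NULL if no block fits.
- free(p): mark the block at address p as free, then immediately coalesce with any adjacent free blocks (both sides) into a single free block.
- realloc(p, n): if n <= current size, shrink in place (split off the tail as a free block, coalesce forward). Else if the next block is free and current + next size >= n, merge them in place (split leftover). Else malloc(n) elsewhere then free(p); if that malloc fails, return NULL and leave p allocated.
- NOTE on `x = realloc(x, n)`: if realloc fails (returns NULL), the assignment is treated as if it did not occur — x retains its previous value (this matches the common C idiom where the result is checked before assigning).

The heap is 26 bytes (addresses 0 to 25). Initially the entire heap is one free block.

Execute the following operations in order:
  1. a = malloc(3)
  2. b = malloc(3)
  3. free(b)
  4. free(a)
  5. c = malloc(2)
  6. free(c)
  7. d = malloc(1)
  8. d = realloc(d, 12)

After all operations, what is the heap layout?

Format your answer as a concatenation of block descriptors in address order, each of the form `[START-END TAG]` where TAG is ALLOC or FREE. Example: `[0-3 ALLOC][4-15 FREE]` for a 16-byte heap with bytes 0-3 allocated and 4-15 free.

Op 1: a = malloc(3) -> a = 0; heap: [0-2 ALLOC][3-25 FREE]
Op 2: b = malloc(3) -> b = 3; heap: [0-2 ALLOC][3-5 ALLOC][6-25 FREE]
Op 3: free(b) -> (freed b); heap: [0-2 ALLOC][3-25 FREE]
Op 4: free(a) -> (freed a); heap: [0-25 FREE]
Op 5: c = malloc(2) -> c = 0; heap: [0-1 ALLOC][2-25 FREE]
Op 6: free(c) -> (freed c); heap: [0-25 FREE]
Op 7: d = malloc(1) -> d = 0; heap: [0-0 ALLOC][1-25 FREE]
Op 8: d = realloc(d, 12) -> d = 0; heap: [0-11 ALLOC][12-25 FREE]

Answer: [0-11 ALLOC][12-25 FREE]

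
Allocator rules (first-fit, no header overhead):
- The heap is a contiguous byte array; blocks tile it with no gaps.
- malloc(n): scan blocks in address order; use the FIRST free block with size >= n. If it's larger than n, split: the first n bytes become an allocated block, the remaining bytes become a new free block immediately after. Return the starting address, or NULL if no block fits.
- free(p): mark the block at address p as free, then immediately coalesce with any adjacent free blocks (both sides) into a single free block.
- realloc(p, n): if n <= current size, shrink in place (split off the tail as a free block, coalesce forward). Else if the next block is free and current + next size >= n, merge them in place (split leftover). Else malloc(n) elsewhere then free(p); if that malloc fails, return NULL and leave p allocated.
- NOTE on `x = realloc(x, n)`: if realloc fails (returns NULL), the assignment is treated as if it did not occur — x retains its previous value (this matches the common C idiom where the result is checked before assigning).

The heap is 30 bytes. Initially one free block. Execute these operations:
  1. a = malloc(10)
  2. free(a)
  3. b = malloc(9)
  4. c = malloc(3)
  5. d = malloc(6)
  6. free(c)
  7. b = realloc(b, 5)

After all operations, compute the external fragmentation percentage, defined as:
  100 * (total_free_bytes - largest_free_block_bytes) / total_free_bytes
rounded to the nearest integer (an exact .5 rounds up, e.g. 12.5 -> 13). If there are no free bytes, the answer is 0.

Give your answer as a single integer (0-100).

Op 1: a = malloc(10) -> a = 0; heap: [0-9 ALLOC][10-29 FREE]
Op 2: free(a) -> (freed a); heap: [0-29 FREE]
Op 3: b = malloc(9) -> b = 0; heap: [0-8 ALLOC][9-29 FREE]
Op 4: c = malloc(3) -> c = 9; heap: [0-8 ALLOC][9-11 ALLOC][12-29 FREE]
Op 5: d = malloc(6) -> d = 12; heap: [0-8 ALLOC][9-11 ALLOC][12-17 ALLOC][18-29 FREE]
Op 6: free(c) -> (freed c); heap: [0-8 ALLOC][9-11 FREE][12-17 ALLOC][18-29 FREE]
Op 7: b = realloc(b, 5) -> b = 0; heap: [0-4 ALLOC][5-11 FREE][12-17 ALLOC][18-29 FREE]
Free blocks: [7 12] total_free=19 largest=12 -> 100*(19-12)/19 = 700/19 ≈ 36.842 -> rounds to 37

Answer: 37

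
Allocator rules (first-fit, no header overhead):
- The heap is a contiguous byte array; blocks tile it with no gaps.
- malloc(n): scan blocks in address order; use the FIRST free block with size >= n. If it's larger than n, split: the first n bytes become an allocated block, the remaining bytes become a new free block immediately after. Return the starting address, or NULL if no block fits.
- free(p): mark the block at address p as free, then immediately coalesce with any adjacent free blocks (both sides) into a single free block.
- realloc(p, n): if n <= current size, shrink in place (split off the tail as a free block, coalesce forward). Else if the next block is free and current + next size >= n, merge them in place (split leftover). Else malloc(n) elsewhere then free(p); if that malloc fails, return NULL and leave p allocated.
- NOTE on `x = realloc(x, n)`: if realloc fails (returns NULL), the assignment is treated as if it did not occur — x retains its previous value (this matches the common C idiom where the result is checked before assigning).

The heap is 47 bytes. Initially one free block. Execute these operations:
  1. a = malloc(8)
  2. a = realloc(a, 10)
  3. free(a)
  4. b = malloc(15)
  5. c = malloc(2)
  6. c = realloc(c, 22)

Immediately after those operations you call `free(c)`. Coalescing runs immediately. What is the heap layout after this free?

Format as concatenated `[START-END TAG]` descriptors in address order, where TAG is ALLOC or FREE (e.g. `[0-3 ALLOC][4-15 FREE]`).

Op 1: a = malloc(8) -> a = 0; heap: [0-7 ALLOC][8-46 FREE]
Op 2: a = realloc(a, 10) -> a = 0; heap: [0-9 ALLOC][10-46 FREE]
Op 3: free(a) -> (freed a); heap: [0-46 FREE]
Op 4: b = malloc(15) -> b = 0; heap: [0-14 ALLOC][15-46 FREE]
Op 5: c = malloc(2) -> c = 15; heap: [0-14 ALLOC][15-16 ALLOC][17-46 FREE]
Op 6: c = realloc(c, 22) -> c = 15; heap: [0-14 ALLOC][15-36 ALLOC][37-46 FREE]
free(c): c = 15 -> block [15-36 ALLOC]; mark free, coalesce with adjacent free neighbors -> [0-14 ALLOC][15-46 FREE]

Answer: [0-14 ALLOC][15-46 FREE]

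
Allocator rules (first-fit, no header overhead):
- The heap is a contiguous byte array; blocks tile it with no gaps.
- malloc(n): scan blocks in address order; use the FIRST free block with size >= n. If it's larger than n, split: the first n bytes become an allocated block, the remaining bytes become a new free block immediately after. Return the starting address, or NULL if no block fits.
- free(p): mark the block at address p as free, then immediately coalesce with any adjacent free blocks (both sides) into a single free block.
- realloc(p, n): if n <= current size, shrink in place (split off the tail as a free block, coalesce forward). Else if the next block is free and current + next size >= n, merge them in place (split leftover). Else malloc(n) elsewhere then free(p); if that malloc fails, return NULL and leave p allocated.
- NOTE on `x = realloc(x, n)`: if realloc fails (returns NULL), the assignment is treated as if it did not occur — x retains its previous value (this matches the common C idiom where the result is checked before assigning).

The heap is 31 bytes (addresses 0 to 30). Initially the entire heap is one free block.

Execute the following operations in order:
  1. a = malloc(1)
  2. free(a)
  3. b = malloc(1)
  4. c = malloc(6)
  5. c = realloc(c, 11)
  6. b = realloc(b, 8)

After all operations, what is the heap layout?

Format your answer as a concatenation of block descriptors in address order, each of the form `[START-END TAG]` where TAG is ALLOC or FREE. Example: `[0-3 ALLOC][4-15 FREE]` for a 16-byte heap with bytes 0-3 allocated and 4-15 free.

Op 1: a = malloc(1) -> a = 0; heap: [0-0 ALLOC][1-30 FREE]
Op 2: free(a) -> (freed a); heap: [0-30 FREE]
Op 3: b = malloc(1) -> b = 0; heap: [0-0 ALLOC][1-30 FREE]
Op 4: c = malloc(6) -> c = 1; heap: [0-0 ALLOC][1-6 ALLOC][7-30 FREE]
Op 5: c = realloc(c, 11) -> c = 1; heap: [0-0 ALLOC][1-11 ALLOC][12-30 FREE]
Op 6: b = realloc(b, 8) -> b = 12; heap: [0-0 FREE][1-11 ALLOC][12-19 ALLOC][20-30 FREE]

Answer: [0-0 FREE][1-11 ALLOC][12-19 ALLOC][20-30 FREE]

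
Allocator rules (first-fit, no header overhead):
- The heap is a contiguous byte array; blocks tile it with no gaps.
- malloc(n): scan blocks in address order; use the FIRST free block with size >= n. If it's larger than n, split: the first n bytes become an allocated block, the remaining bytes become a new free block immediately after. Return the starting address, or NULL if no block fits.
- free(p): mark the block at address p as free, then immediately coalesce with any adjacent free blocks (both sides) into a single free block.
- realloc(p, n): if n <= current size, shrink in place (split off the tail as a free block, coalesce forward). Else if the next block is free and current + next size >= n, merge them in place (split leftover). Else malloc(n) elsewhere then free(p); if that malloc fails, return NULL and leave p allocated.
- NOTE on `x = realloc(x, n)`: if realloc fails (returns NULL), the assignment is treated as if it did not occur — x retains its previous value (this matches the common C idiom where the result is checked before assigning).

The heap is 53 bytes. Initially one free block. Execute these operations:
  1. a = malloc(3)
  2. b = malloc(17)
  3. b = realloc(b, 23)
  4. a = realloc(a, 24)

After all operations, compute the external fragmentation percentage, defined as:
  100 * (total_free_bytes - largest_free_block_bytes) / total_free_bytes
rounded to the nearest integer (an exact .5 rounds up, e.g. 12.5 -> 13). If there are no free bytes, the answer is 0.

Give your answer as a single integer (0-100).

Op 1: a = malloc(3) -> a = 0; heap: [0-2 ALLOC][3-52 FREE]
Op 2: b = malloc(17) -> b = 3; heap: [0-2 ALLOC][3-19 ALLOC][20-52 FREE]
Op 3: b = realloc(b, 23) -> b = 3; heap: [0-2 ALLOC][3-25 ALLOC][26-52 FREE]
Op 4: a = realloc(a, 24) -> a = 26; heap: [0-2 FREE][3-25 ALLOC][26-49 ALLOC][50-52 FREE]
Free blocks: [3 3] total_free=6 largest=3 -> 100*(6-3)/6 = 300/6 = 50

Answer: 50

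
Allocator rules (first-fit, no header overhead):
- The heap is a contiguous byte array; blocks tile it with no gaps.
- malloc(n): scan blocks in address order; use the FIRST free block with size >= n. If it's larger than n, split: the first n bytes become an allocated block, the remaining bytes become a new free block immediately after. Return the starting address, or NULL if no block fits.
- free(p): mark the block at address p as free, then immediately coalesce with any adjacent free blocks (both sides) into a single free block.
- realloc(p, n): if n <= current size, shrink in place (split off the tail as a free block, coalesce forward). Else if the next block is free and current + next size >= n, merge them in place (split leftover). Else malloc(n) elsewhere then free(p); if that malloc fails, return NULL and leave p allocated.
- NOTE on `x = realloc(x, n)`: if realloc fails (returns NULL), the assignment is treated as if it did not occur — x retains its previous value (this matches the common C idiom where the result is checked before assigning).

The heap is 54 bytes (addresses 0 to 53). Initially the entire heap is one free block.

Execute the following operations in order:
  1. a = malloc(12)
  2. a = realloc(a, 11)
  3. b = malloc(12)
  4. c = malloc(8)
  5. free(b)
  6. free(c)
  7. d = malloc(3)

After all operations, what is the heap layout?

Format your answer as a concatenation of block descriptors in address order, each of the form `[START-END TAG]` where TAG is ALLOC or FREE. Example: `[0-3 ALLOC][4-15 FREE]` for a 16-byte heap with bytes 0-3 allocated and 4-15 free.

Op 1: a = malloc(12) -> a = 0; heap: [0-11 ALLOC][12-53 FREE]
Op 2: a = realloc(a, 11) -> a = 0; heap: [0-10 ALLOC][11-53 FREE]
Op 3: b = malloc(12) -> b = 11; heap: [0-10 ALLOC][11-22 ALLOC][23-53 FREE]
Op 4: c = malloc(8) -> c = 23; heap: [0-10 ALLOC][11-22 ALLOC][23-30 ALLOC][31-53 FREE]
Op 5: free(b) -> (freed b); heap: [0-10 ALLOC][11-22 FREE][23-30 ALLOC][31-53 FREE]
Op 6: free(c) -> (freed c); heap: [0-10 ALLOC][11-53 FREE]
Op 7: d = malloc(3) -> d = 11; heap: [0-10 ALLOC][11-13 ALLOC][14-53 FREE]

Answer: [0-10 ALLOC][11-13 ALLOC][14-53 FREE]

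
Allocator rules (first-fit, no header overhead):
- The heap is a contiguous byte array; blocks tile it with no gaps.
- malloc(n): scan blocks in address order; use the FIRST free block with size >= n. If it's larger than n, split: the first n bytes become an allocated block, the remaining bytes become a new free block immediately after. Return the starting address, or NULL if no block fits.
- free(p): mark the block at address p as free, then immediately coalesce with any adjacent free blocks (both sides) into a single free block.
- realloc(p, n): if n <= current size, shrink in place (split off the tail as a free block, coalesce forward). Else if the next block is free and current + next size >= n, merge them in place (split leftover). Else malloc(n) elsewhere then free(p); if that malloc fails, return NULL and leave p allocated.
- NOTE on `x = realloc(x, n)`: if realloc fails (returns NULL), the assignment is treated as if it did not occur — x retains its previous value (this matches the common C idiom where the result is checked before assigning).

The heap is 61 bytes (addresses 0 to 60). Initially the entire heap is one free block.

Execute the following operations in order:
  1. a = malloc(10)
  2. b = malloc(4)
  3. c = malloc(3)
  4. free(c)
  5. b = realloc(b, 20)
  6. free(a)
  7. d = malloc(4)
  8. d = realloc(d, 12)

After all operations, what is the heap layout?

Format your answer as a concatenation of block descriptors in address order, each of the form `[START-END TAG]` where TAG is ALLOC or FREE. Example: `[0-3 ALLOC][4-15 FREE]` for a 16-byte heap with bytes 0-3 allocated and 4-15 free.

Op 1: a = malloc(10) -> a = 0; heap: [0-9 ALLOC][10-60 FREE]
Op 2: b = malloc(4) -> b = 10; heap: [0-9 ALLOC][10-13 ALLOC][14-60 FREE]
Op 3: c = malloc(3) -> c = 14; heap: [0-9 ALLOC][10-13 ALLOC][14-16 ALLOC][17-60 FREE]
Op 4: free(c) -> (freed c); heap: [0-9 ALLOC][10-13 ALLOC][14-60 FREE]
Op 5: b = realloc(b, 20) -> b = 10; heap: [0-9 ALLOC][10-29 ALLOC][30-60 FREE]
Op 6: free(a) -> (freed a); heap: [0-9 FREE][10-29 ALLOC][30-60 FREE]
Op 7: d = malloc(4) -> d = 0; heap: [0-3 ALLOC][4-9 FREE][10-29 ALLOC][30-60 FREE]
Op 8: d = realloc(d, 12) -> d = 30; heap: [0-9 FREE][10-29 ALLOC][30-41 ALLOC][42-60 FREE]

Answer: [0-9 FREE][10-29 ALLOC][30-41 ALLOC][42-60 FREE]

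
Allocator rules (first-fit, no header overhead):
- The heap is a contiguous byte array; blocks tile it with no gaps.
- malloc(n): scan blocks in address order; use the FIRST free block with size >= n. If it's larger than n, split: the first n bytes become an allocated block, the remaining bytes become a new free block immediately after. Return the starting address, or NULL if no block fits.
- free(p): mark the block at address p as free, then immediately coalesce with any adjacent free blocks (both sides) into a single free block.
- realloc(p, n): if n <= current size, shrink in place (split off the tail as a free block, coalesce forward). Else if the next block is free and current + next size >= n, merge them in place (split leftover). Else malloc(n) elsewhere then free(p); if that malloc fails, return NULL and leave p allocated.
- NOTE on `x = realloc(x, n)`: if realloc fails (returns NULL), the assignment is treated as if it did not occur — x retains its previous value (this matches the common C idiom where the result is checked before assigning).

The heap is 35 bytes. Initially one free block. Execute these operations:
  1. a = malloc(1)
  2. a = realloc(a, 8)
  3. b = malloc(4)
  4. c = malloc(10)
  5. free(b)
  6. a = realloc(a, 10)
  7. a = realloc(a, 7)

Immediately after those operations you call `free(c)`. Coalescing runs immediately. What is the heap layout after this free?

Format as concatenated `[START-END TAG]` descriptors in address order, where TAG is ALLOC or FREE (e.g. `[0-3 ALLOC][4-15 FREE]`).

Answer: [0-6 ALLOC][7-34 FREE]

Derivation:
Op 1: a = malloc(1) -> a = 0; heap: [0-0 ALLOC][1-34 FREE]
Op 2: a = realloc(a, 8) -> a = 0; heap: [0-7 ALLOC][8-34 FREE]
Op 3: b = malloc(4) -> b = 8; heap: [0-7 ALLOC][8-11 ALLOC][12-34 FREE]
Op 4: c = malloc(10) -> c = 12; heap: [0-7 ALLOC][8-11 ALLOC][12-21 ALLOC][22-34 FREE]
Op 5: free(b) -> (freed b); heap: [0-7 ALLOC][8-11 FREE][12-21 ALLOC][22-34 FREE]
Op 6: a = realloc(a, 10) -> a = 0; heap: [0-9 ALLOC][10-11 FREE][12-21 ALLOC][22-34 FREE]
Op 7: a = realloc(a, 7) -> a = 0; heap: [0-6 ALLOC][7-11 FREE][12-21 ALLOC][22-34 FREE]
free(c): c = 12 -> block [12-21 ALLOC]; mark free, coalesce with adjacent free neighbors -> [0-6 ALLOC][7-34 FREE]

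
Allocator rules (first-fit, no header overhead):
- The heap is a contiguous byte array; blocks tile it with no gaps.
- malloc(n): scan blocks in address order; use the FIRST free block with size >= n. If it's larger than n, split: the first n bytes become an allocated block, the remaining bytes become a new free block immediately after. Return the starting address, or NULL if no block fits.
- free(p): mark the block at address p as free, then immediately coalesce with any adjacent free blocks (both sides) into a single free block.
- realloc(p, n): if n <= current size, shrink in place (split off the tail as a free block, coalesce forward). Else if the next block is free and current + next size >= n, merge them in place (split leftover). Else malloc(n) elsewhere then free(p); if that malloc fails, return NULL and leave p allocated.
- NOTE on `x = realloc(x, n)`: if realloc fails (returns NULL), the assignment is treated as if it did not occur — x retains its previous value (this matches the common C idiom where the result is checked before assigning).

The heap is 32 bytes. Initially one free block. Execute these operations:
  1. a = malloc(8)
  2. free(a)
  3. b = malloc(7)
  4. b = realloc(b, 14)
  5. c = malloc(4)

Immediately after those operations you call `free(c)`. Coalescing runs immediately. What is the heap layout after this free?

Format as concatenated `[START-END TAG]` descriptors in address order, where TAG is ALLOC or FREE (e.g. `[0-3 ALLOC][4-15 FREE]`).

Answer: [0-13 ALLOC][14-31 FREE]

Derivation:
Op 1: a = malloc(8) -> a = 0; heap: [0-7 ALLOC][8-31 FREE]
Op 2: free(a) -> (freed a); heap: [0-31 FREE]
Op 3: b = malloc(7) -> b = 0; heap: [0-6 ALLOC][7-31 FREE]
Op 4: b = realloc(b, 14) -> b = 0; heap: [0-13 ALLOC][14-31 FREE]
Op 5: c = malloc(4) -> c = 14; heap: [0-13 ALLOC][14-17 ALLOC][18-31 FREE]
free(c): c = 14 -> block [14-17 ALLOC]; mark free, coalesce with adjacent free neighbors -> [0-13 ALLOC][14-31 FREE]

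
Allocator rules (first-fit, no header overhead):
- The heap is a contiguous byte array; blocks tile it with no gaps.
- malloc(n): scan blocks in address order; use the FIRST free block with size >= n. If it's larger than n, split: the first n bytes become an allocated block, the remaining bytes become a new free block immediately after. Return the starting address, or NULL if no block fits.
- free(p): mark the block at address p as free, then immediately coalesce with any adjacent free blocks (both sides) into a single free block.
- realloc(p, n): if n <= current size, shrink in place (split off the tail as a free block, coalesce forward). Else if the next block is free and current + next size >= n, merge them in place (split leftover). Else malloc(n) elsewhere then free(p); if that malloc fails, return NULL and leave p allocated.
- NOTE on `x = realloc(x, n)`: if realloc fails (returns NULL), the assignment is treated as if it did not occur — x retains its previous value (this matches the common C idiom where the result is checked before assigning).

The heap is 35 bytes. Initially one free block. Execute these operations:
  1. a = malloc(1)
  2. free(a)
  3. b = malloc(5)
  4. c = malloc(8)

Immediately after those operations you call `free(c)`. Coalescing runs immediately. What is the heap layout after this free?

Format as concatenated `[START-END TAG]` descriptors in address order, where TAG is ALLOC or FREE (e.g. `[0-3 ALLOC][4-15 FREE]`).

Answer: [0-4 ALLOC][5-34 FREE]

Derivation:
Op 1: a = malloc(1) -> a = 0; heap: [0-0 ALLOC][1-34 FREE]
Op 2: free(a) -> (freed a); heap: [0-34 FREE]
Op 3: b = malloc(5) -> b = 0; heap: [0-4 ALLOC][5-34 FREE]
Op 4: c = malloc(8) -> c = 5; heap: [0-4 ALLOC][5-12 ALLOC][13-34 FREE]
free(c): c = 5 -> block [5-12 ALLOC]; mark free, coalesce with adjacent free neighbors -> [0-4 ALLOC][5-34 FREE]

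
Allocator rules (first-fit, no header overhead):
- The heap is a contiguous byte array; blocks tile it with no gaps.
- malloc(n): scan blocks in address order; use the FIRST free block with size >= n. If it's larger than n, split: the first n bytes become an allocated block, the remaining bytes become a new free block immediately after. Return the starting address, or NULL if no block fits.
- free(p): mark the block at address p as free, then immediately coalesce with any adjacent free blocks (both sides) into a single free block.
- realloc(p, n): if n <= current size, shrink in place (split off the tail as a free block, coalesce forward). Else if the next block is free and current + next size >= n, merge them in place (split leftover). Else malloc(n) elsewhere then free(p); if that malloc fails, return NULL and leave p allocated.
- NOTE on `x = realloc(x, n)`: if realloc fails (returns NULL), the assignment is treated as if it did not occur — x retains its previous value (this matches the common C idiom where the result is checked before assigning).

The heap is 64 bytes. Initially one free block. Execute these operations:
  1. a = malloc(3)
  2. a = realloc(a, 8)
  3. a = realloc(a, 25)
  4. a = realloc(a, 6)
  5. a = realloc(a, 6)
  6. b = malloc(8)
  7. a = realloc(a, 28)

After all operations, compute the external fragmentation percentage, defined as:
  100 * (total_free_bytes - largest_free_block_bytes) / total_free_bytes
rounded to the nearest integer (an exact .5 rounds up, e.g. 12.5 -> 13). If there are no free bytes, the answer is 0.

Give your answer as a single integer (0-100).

Answer: 21

Derivation:
Op 1: a = malloc(3) -> a = 0; heap: [0-2 ALLOC][3-63 FREE]
Op 2: a = realloc(a, 8) -> a = 0; heap: [0-7 ALLOC][8-63 FREE]
Op 3: a = realloc(a, 25) -> a = 0; heap: [0-24 ALLOC][25-63 FREE]
Op 4: a = realloc(a, 6) -> a = 0; heap: [0-5 ALLOC][6-63 FREE]
Op 5: a = realloc(a, 6) -> a = 0; heap: [0-5 ALLOC][6-63 FREE]
Op 6: b = malloc(8) -> b = 6; heap: [0-5 ALLOC][6-13 ALLOC][14-63 FREE]
Op 7: a = realloc(a, 28) -> a = 14; heap: [0-5 FREE][6-13 ALLOC][14-41 ALLOC][42-63 FREE]
Free blocks: [6 22] total_free=28 largest=22 -> 100*(28-22)/28 = 600/28 ≈ 21.429 -> rounds to 21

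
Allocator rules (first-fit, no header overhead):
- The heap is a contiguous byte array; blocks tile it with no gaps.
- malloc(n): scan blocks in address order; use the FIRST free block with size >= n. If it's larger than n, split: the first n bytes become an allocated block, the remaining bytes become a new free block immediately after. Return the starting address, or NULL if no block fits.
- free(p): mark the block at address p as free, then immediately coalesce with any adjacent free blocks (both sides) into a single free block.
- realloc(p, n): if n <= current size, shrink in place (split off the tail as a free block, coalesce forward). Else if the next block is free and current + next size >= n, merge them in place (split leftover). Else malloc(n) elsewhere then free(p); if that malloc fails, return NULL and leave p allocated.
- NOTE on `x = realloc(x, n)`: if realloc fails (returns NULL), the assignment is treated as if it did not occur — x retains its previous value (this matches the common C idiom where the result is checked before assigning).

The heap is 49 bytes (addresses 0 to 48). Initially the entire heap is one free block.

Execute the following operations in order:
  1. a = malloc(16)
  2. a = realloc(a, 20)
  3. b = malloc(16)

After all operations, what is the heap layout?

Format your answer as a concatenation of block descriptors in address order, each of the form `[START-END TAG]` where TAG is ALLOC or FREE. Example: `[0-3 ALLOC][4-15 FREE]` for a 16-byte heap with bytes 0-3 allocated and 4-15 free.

Op 1: a = malloc(16) -> a = 0; heap: [0-15 ALLOC][16-48 FREE]
Op 2: a = realloc(a, 20) -> a = 0; heap: [0-19 ALLOC][20-48 FREE]
Op 3: b = malloc(16) -> b = 20; heap: [0-19 ALLOC][20-35 ALLOC][36-48 FREE]

Answer: [0-19 ALLOC][20-35 ALLOC][36-48 FREE]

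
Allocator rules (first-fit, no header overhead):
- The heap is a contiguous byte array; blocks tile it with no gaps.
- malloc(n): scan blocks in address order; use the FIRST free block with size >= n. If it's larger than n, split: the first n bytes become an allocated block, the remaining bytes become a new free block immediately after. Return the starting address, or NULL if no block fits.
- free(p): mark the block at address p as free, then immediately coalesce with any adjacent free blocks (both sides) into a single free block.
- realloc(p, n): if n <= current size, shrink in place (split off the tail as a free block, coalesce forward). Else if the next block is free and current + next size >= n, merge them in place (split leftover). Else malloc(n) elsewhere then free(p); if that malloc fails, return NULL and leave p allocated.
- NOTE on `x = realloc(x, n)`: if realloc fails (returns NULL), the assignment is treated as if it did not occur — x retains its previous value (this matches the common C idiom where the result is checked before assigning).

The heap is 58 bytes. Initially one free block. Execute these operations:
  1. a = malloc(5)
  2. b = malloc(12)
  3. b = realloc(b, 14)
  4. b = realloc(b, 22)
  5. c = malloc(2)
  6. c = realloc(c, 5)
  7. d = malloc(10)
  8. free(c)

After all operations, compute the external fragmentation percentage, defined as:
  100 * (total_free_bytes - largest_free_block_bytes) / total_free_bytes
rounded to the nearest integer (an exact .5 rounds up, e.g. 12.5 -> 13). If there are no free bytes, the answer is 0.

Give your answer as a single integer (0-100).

Op 1: a = malloc(5) -> a = 0; heap: [0-4 ALLOC][5-57 FREE]
Op 2: b = malloc(12) -> b = 5; heap: [0-4 ALLOC][5-16 ALLOC][17-57 FREE]
Op 3: b = realloc(b, 14) -> b = 5; heap: [0-4 ALLOC][5-18 ALLOC][19-57 FREE]
Op 4: b = realloc(b, 22) -> b = 5; heap: [0-4 ALLOC][5-26 ALLOC][27-57 FREE]
Op 5: c = malloc(2) -> c = 27; heap: [0-4 ALLOC][5-26 ALLOC][27-28 ALLOC][29-57 FREE]
Op 6: c = realloc(c, 5) -> c = 27; heap: [0-4 ALLOC][5-26 ALLOC][27-31 ALLOC][32-57 FREE]
Op 7: d = malloc(10) -> d = 32; heap: [0-4 ALLOC][5-26 ALLOC][27-31 ALLOC][32-41 ALLOC][42-57 FREE]
Op 8: free(c) -> (freed c); heap: [0-4 ALLOC][5-26 ALLOC][27-31 FREE][32-41 ALLOC][42-57 FREE]
Free blocks: [5 16] total_free=21 largest=16 -> 100*(21-16)/21 = 500/21 ≈ 23.810 -> rounds to 24

Answer: 24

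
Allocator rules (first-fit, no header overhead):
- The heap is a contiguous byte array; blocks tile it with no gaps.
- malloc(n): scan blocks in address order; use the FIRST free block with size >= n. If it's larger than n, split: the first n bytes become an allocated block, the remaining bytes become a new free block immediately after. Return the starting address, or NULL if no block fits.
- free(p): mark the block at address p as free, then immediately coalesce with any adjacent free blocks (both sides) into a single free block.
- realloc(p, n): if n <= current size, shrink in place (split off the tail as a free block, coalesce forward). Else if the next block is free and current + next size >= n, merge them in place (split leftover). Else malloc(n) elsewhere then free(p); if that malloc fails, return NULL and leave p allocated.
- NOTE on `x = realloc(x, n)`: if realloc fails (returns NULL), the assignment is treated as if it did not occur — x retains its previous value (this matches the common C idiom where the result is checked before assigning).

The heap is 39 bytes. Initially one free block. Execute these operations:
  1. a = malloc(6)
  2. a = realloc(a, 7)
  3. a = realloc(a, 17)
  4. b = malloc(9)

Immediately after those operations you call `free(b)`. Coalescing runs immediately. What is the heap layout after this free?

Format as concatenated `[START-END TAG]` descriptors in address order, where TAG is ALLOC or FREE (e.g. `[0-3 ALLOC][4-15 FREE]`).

Answer: [0-16 ALLOC][17-38 FREE]

Derivation:
Op 1: a = malloc(6) -> a = 0; heap: [0-5 ALLOC][6-38 FREE]
Op 2: a = realloc(a, 7) -> a = 0; heap: [0-6 ALLOC][7-38 FREE]
Op 3: a = realloc(a, 17) -> a = 0; heap: [0-16 ALLOC][17-38 FREE]
Op 4: b = malloc(9) -> b = 17; heap: [0-16 ALLOC][17-25 ALLOC][26-38 FREE]
free(b): b = 17 -> block [17-25 ALLOC]; mark free, coalesce with adjacent free neighbors -> [0-16 ALLOC][17-38 FREE]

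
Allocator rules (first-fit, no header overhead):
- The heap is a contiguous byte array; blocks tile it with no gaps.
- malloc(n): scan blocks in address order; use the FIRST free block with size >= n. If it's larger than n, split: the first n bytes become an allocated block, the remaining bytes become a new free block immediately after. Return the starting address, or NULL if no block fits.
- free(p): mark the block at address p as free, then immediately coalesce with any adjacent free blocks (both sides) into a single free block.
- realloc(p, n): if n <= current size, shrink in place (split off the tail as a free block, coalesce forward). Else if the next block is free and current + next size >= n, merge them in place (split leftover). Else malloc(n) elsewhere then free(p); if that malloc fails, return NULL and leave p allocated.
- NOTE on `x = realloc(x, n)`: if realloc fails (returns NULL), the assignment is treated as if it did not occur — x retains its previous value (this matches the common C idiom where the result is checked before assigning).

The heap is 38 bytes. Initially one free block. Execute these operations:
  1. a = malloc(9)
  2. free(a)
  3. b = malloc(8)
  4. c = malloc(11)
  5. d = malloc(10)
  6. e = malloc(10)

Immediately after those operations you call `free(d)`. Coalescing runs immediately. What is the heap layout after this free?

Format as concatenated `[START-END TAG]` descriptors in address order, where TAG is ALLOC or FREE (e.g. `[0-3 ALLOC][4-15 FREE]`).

Op 1: a = malloc(9) -> a = 0; heap: [0-8 ALLOC][9-37 FREE]
Op 2: free(a) -> (freed a); heap: [0-37 FREE]
Op 3: b = malloc(8) -> b = 0; heap: [0-7 ALLOC][8-37 FREE]
Op 4: c = malloc(11) -> c = 8; heap: [0-7 ALLOC][8-18 ALLOC][19-37 FREE]
Op 5: d = malloc(10) -> d = 19; heap: [0-7 ALLOC][8-18 ALLOC][19-28 ALLOC][29-37 FREE]
Op 6: e = malloc(10) -> e = NULL; heap: [0-7 ALLOC][8-18 ALLOC][19-28 ALLOC][29-37 FREE]
free(d): d = 19 -> block [19-28 ALLOC]; mark free, coalesce with adjacent free neighbors -> [0-7 ALLOC][8-18 ALLOC][19-37 FREE]

Answer: [0-7 ALLOC][8-18 ALLOC][19-37 FREE]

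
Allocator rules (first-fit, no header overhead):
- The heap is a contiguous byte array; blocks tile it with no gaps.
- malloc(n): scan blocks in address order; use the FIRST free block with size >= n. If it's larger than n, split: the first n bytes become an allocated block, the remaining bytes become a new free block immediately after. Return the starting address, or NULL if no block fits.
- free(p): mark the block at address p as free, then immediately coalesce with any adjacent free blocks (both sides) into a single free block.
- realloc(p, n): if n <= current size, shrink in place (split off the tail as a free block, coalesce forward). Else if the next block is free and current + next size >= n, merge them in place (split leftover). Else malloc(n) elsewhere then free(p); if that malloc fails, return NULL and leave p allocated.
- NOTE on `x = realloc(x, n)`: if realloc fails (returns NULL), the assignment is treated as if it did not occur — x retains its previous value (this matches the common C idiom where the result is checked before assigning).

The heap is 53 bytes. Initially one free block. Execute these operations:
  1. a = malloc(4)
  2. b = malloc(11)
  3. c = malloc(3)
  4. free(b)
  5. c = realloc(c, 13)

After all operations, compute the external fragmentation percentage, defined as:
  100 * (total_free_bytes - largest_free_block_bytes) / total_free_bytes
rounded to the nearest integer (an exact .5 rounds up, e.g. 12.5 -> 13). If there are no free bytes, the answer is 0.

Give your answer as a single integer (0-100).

Answer: 31

Derivation:
Op 1: a = malloc(4) -> a = 0; heap: [0-3 ALLOC][4-52 FREE]
Op 2: b = malloc(11) -> b = 4; heap: [0-3 ALLOC][4-14 ALLOC][15-52 FREE]
Op 3: c = malloc(3) -> c = 15; heap: [0-3 ALLOC][4-14 ALLOC][15-17 ALLOC][18-52 FREE]
Op 4: free(b) -> (freed b); heap: [0-3 ALLOC][4-14 FREE][15-17 ALLOC][18-52 FREE]
Op 5: c = realloc(c, 13) -> c = 15; heap: [0-3 ALLOC][4-14 FREE][15-27 ALLOC][28-52 FREE]
Free blocks: [11 25] total_free=36 largest=25 -> 100*(36-25)/36 = 1100/36 ≈ 30.556 -> rounds to 31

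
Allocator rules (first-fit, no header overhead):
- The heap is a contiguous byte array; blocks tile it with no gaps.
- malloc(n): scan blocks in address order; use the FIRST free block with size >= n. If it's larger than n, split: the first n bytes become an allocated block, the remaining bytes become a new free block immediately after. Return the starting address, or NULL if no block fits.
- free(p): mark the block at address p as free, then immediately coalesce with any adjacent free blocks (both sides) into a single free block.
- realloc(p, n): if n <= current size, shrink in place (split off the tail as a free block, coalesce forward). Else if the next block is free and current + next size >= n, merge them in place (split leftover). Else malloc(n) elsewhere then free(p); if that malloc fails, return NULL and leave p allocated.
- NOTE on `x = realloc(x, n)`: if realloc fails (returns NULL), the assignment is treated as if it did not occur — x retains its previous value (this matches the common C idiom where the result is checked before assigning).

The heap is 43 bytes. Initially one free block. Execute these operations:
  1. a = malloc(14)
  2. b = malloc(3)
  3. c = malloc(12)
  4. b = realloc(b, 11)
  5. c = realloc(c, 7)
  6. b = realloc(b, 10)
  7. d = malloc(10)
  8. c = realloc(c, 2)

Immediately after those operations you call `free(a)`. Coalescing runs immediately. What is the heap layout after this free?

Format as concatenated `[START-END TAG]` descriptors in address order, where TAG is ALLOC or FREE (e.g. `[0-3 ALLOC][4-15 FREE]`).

Answer: [0-16 FREE][17-18 ALLOC][19-28 FREE][29-38 ALLOC][39-42 FREE]

Derivation:
Op 1: a = malloc(14) -> a = 0; heap: [0-13 ALLOC][14-42 FREE]
Op 2: b = malloc(3) -> b = 14; heap: [0-13 ALLOC][14-16 ALLOC][17-42 FREE]
Op 3: c = malloc(12) -> c = 17; heap: [0-13 ALLOC][14-16 ALLOC][17-28 ALLOC][29-42 FREE]
Op 4: b = realloc(b, 11) -> b = 29; heap: [0-13 ALLOC][14-16 FREE][17-28 ALLOC][29-39 ALLOC][40-42 FREE]
Op 5: c = realloc(c, 7) -> c = 17; heap: [0-13 ALLOC][14-16 FREE][17-23 ALLOC][24-28 FREE][29-39 ALLOC][40-42 FREE]
Op 6: b = realloc(b, 10) -> b = 29; heap: [0-13 ALLOC][14-16 FREE][17-23 ALLOC][24-28 FREE][29-38 ALLOC][39-42 FREE]
Op 7: d = malloc(10) -> d = NULL; heap: [0-13 ALLOC][14-16 FREE][17-23 ALLOC][24-28 FREE][29-38 ALLOC][39-42 FREE]
Op 8: c = realloc(c, 2) -> c = 17; heap: [0-13 ALLOC][14-16 FREE][17-18 ALLOC][19-28 FREE][29-38 ALLOC][39-42 FREE]
free(a): a = 0 -> block [0-13 ALLOC]; mark free, coalesce with adjacent free neighbors -> [0-16 FREE][17-18 ALLOC][19-28 FREE][29-38 ALLOC][39-42 FREE]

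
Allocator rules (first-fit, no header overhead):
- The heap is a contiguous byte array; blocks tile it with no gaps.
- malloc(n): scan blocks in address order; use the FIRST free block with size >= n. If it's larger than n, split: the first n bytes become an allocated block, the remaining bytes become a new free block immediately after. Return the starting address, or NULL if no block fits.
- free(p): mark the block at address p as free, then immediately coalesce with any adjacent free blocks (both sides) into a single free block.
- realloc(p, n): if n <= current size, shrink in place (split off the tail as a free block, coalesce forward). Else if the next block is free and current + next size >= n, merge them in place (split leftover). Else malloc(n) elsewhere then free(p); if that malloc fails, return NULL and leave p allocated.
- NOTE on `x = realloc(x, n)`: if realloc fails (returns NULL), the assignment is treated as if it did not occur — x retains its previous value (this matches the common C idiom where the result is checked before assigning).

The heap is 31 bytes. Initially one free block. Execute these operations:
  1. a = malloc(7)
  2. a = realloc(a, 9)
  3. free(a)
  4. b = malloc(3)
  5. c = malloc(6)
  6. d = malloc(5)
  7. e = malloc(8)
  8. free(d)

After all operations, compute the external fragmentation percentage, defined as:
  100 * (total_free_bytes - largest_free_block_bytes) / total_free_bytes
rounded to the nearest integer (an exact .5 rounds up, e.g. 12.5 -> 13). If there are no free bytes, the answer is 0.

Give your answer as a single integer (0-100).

Answer: 36

Derivation:
Op 1: a = malloc(7) -> a = 0; heap: [0-6 ALLOC][7-30 FREE]
Op 2: a = realloc(a, 9) -> a = 0; heap: [0-8 ALLOC][9-30 FREE]
Op 3: free(a) -> (freed a); heap: [0-30 FREE]
Op 4: b = malloc(3) -> b = 0; heap: [0-2 ALLOC][3-30 FREE]
Op 5: c = malloc(6) -> c = 3; heap: [0-2 ALLOC][3-8 ALLOC][9-30 FREE]
Op 6: d = malloc(5) -> d = 9; heap: [0-2 ALLOC][3-8 ALLOC][9-13 ALLOC][14-30 FREE]
Op 7: e = malloc(8) -> e = 14; heap: [0-2 ALLOC][3-8 ALLOC][9-13 ALLOC][14-21 ALLOC][22-30 FREE]
Op 8: free(d) -> (freed d); heap: [0-2 ALLOC][3-8 ALLOC][9-13 FREE][14-21 ALLOC][22-30 FREE]
Free blocks: [5 9] total_free=14 largest=9 -> 100*(14-9)/14 = 500/14 ≈ 35.714 -> rounds to 36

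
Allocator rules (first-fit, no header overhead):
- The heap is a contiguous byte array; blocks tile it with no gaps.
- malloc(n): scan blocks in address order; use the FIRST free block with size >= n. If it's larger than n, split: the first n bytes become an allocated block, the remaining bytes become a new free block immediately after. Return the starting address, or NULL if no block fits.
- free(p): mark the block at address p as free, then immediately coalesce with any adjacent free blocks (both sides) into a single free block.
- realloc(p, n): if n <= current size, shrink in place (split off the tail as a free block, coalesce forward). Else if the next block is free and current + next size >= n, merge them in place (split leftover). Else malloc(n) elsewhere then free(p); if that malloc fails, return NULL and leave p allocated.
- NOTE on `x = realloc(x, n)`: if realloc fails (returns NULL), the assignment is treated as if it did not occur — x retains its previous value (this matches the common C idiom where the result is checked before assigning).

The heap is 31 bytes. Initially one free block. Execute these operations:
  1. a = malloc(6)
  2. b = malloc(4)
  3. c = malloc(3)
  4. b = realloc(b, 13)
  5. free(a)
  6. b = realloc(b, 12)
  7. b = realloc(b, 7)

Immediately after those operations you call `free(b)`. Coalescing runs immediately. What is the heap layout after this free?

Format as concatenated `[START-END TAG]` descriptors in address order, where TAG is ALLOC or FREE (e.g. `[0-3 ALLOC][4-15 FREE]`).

Op 1: a = malloc(6) -> a = 0; heap: [0-5 ALLOC][6-30 FREE]
Op 2: b = malloc(4) -> b = 6; heap: [0-5 ALLOC][6-9 ALLOC][10-30 FREE]
Op 3: c = malloc(3) -> c = 10; heap: [0-5 ALLOC][6-9 ALLOC][10-12 ALLOC][13-30 FREE]
Op 4: b = realloc(b, 13) -> b = 13; heap: [0-5 ALLOC][6-9 FREE][10-12 ALLOC][13-25 ALLOC][26-30 FREE]
Op 5: free(a) -> (freed a); heap: [0-9 FREE][10-12 ALLOC][13-25 ALLOC][26-30 FREE]
Op 6: b = realloc(b, 12) -> b = 13; heap: [0-9 FREE][10-12 ALLOC][13-24 ALLOC][25-30 FREE]
Op 7: b = realloc(b, 7) -> b = 13; heap: [0-9 FREE][10-12 ALLOC][13-19 ALLOC][20-30 FREE]
free(b): b = 13 -> block [13-19 ALLOC]; mark free, coalesce with adjacent free neighbors -> [0-9 FREE][10-12 ALLOC][13-30 FREE]

Answer: [0-9 FREE][10-12 ALLOC][13-30 FREE]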